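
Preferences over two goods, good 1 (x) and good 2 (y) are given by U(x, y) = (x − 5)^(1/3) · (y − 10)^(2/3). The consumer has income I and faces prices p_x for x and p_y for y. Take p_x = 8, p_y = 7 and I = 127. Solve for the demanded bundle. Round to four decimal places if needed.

This is Cobb-Douglas in (x−5, y−10): tangency gives 1/3·p_y·(y−10) = 2/3·p_x·(x−5).
Substituting into the budget: x* = 5 + 1/3·(I − 5·p_x − 10·p_y)/p_x, and y* = 10 + 2/3·(…)/p_y.
Discretionary income = 127 − 5·8 − 10·7 = 17; x* = 5 + 1/3·17/8 = 5.7083; y* = 10 + 2/3·17/7 = 11.619.

x* = 5.7083, y* = 11.619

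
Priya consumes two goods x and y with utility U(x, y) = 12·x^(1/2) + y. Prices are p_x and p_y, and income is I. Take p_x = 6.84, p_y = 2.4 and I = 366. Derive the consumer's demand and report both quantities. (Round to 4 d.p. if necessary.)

Thus x* = (6·p_y/p_x)² — independent of I — with the rest of income spent on y.
Plugging in: x* = (6·2.4/6.84)² = 4.4321, y* = 139.8684.

x* = 4.4321, y* = 139.8684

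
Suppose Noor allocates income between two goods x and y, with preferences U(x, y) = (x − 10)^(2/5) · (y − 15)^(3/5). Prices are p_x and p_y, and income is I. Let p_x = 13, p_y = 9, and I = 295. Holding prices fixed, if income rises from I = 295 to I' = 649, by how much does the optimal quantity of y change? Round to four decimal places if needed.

Δy* = 23.6

Let x' = x−10, y' = y−15. MRS = (2/3)·y'/x' = p_x/p_y.
After buying the subsistence bundle (10, 15), a share 0.4 of the remaining income goes to x: x* = 10 + 0.4·(I − 10p_x − 15p_y)/p_x.
Discretionary income = 295 − 10·13 − 15·9 = 30; y* = 15 + 0.6·30/9 = 17.
At I' = 649: y* = 40.6. Change: 40.6 − 17 = 23.6.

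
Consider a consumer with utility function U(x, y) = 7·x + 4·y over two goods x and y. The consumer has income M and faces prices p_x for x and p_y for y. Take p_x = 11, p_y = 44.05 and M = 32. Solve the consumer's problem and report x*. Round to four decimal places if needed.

Linear utility — the consumer picks whichever good has higher MU/price: 7/11 = 0.6364 vs 4/44.05 = 0.0908.
x gives more utility per dollar, so spend all income on x: x* = M/p_x, y* = 0.
Numerically: x* = 2.9091, y* = 0.

x* = 2.9091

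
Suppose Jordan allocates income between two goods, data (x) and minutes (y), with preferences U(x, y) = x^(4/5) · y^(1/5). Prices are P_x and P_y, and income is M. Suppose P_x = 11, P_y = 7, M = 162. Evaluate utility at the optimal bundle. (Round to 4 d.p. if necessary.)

Tangency: MRS = 4·y/x = P_x/P_y.
So 0.8·P_y·y = 0.2·P_x·x; combined with the budget, a share 0.8 of income goes to x.
Demand: x*(P_x,P_y,M) = 0.8·M/P_x and y* = 0.2·M/P_y.
At P_x=11, P_y=7, M=162: x* = 0.8·162/11 = 11.7818, y* = 4.6286.
Utility at the optimum: U(11.7818, 4.6286) = 9.7737.

V = 9.7737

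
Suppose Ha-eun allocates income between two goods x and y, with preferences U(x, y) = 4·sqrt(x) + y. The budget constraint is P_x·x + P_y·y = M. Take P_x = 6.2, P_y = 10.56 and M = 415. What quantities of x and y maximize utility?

x* = 11.6039, y* = 32.4863

Set MRS = P_x/P_y: 2·x^(−1/2) = P_x/P_y.
Thus x* = (2·P_y/P_x)² — independent of M — with the rest of income spent on y.
Plugging in: x* = (2·10.56/6.2)² = 11.6039, y* = 32.4863.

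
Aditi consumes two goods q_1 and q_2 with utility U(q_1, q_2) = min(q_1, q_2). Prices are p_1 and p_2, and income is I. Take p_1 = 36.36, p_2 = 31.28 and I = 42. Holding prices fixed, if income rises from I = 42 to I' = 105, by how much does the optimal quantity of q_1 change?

Δq_1* = 0.9314

Leontief preferences: the optimum is at the kink where q_1/1 = q_2/1, i.e. q_2 = q_1.
Budget: p_1·q_1 + p_2·q_1 = I, so (p_1 + p_2)·q_1 = I.
Demand: q_1*(p_1,p_2,I) = I/(p_1 + p_2), q_2* = I/(p_1 + p_2).
Here 36.36 + 31.28 = 67.64, giving q_1* = 0.6209.
At I' = 105: q_1* = 1.5523. Change: 1.5523 − 0.6209 = 0.9314.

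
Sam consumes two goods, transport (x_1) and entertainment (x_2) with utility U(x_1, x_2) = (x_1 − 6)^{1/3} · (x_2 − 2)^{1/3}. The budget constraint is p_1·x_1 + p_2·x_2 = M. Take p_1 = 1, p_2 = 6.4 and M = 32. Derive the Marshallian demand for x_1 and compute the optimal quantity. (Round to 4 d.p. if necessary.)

Substituting into the budget: x_1* = 6 + 0.5·(M − 6·p_1 − 2·p_2)/p_1, and x_2* = 2 + 0.5·(…)/p_2.
Discretionary income = 32 − 6·1 − 2·6.4 = 13.2; x_1* = 6 + 0.5·13.2/1 = 12.6.

x_1* = 12.6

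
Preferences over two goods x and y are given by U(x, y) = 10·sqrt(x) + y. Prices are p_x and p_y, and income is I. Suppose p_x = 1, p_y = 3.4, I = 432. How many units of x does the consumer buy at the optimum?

x* = 289

Set MRS = p_x/p_y: 5·x^(−1/2) = p_x/p_y.
Thus x* = (5·p_y/p_x)² — independent of I — with the rest of income spent on y.
Plugging in: x* = (5·3.4/1)² = 289.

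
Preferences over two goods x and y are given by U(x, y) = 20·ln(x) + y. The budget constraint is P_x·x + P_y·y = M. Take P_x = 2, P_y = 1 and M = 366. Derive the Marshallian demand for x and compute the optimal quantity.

Set MRS = P_x/P_y: (20/x)/1 = P_x/P_y.
So x*(P_x,P_y) = 20·P_y/P_x, independent of income; and y* = (M − 20·P_y)/P_y.
At the given prices: x* = 20·1/2 = 10.

x* = 10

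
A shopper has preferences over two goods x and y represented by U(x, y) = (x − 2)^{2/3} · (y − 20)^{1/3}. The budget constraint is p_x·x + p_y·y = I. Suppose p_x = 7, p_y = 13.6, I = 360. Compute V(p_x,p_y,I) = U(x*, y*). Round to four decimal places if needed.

V = 4.4828

Let x' = x−2, y' = y−20. MRS = 2·y'/x' = p_x/p_y.
Substituting into the budget: x* = 2 + 2/3·(I − 2·p_x − 20·p_y)/p_x, and y* = 20 + 1/3·(…)/p_y.
Discretionary income = 360 − 2·7 − 20·13.6 = 74; x* = 2 + 2/3·74/7 = 9.0476; y* = 20 + 1/3·74/13.6 = 21.8137.
Utility at the optimum: U(9.0476, 21.8137) = 4.4828.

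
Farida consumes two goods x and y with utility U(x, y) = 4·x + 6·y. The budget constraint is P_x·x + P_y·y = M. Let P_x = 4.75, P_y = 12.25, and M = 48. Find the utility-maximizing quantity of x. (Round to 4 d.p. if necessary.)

x* = 10.1053

Perfect substitutes: compare marginal utility per dollar. 4/P_x vs 6/P_y → 0.8421 vs 0.4898.
x gives more utility per dollar, so spend all income on x: x* = M/P_x, y* = 0.
Numerically: x* = 10.1053, y* = 0.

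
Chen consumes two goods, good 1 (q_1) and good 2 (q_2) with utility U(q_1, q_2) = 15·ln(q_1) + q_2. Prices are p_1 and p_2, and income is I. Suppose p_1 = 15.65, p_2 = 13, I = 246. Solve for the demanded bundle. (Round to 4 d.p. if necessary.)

Set MRS = p_1/p_2: (15/q_1)/1 = p_1/p_2.
So q_1*(p_1,p_2) = 15·p_2/p_1, independent of income; and q_2* = (I − 15·p_2)/p_2.
At the given prices: q_1* = 15·13/15.65 = 12.4601, and q_2* = 3.9231.

q_1* = 12.4601, q_2* = 3.9231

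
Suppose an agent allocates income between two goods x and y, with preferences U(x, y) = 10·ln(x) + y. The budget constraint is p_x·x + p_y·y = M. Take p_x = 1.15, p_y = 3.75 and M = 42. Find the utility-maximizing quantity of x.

MU_x = 10/x, MU_y = 1. Tangency: 10/x = p_x/p_y.
So x*(p_x,p_y) = 10·p_y/p_x, independent of income; and y* = (M − 10·p_y)/p_y.
At the given prices: x* = 10·3.75/1.15 = 32.6087.

x* = 32.6087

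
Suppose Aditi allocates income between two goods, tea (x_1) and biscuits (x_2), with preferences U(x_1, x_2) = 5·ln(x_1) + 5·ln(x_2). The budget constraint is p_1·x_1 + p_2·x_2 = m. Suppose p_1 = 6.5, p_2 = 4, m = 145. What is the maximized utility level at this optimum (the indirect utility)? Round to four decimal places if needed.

Tangency: MRS = x_2/x_1 = p_1/p_2.
Rearranging, p_2·x_2 = p_1·x_1. Substituting into the budget gives p_1·x_1·(1 + 1) = m.
Demand: x_1*(p_1,p_2,m) = 0.5·m/p_1 and x_2* = 0.5·m/p_2.
At p_1=6.5, p_2=4, m=145: x_1* = 0.5·145/6.5 = 11.1538, x_2* = 18.125.
Utility at the optimum: U(11.1538, 18.125) = 26.5454.

V = 26.5454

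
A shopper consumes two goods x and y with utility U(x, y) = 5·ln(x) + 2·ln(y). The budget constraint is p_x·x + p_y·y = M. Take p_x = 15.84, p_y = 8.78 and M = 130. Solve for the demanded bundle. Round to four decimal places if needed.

The MRS is (5/2)·y/x. Set MRS = p_x/p_y.
So 5·p_y·y = 2·p_x·x; combined with the budget, a share 5/7 of income goes to x.
Demand: x*(p_x,p_y,M) = 5/7·M/p_x and y* = 2/7·M/p_y.
At p_x=15.84, p_y=8.78, M=130: x* = 5/7·130/15.84 = 5.8622, y* = 4.2304.

x* = 5.8622, y* = 4.2304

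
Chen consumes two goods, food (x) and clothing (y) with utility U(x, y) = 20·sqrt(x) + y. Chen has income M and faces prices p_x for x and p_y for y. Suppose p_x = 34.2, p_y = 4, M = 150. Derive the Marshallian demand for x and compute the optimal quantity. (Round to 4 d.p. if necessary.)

MU_x = 10/√x, MU_y = 1. Tangency: 10/√x = p_x/p_y.
Solve: √x = 10·p_y/p_x, so x*(p_x,p_y) = (10·p_y/p_x)², and y* = (M − p_x·x*)/p_y.
Plugging in: x* = (10·4/34.2)² = 1.3679.

x* = 1.3679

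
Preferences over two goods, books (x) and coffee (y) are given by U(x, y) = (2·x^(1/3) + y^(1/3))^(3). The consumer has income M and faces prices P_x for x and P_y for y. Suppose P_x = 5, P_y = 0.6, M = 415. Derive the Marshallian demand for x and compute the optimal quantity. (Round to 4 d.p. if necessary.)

MRS = MU_x/MU_y = 2·(y/x)^(2/3). Set equal to P_x/P_y.
Solve for the ratio: y/x = [(1/2)·P_x/P_y]^(1.5).
With the ratio pinned down, the budget gives x* = M/(P_x + P_y·(y/x)) and y* = (y/x)·x*.
Numerically y/x = 8.505173, so x* = 415/(5 + 0.6·8.505173) = 41.0765.

x* = 41.0765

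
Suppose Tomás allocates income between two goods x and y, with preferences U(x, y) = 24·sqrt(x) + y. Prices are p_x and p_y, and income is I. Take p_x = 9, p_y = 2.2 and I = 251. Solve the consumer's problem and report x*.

Set MRS = p_x/p_y: 12·x^(−1/2) = p_x/p_y.
Solve: √x = 12·p_y/p_x, so x*(p_x,p_y) = (12·p_y/p_x)², and y* = (I − p_x·x*)/p_y.
Plugging in: x* = (12·2.2/9)² = 8.6044.

x* = 8.6044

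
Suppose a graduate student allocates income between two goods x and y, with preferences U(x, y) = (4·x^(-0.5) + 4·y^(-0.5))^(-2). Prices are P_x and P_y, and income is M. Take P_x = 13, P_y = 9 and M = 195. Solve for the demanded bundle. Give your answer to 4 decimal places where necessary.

From the CES first-order condition, (y/x)^(1.5) = P_x/P_y.
Hence y/x = (P_x/P_y)^(1/(1.5)), i.e. raised to the 2/3 power.
Substitute y = (y/x)·x into the budget: x* = M/(P_x + P_y·(y/x)).
Numerically y/x = 1.277813, so x* = 195/(13 + 9·1.277813) = 7.9591 and y* = 1.277813·7.9591 = 10.1702.

x* = 7.9591, y* = 10.1702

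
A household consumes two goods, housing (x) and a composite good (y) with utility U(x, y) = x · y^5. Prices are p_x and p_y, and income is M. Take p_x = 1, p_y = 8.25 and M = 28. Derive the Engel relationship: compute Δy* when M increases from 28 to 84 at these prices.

Δy* = 5.6566

Tangency: MRS = (1/5)·y/x = p_x/p_y.
Rearranging, p_y·y = 5·p_x·x. Substituting into the budget gives p_x·x·(1 + 5) = M.
Demand: x*(p_x,p_y,M) = 1/6·M/p_x and y* = 5/6·M/p_y.
At p_x=1, p_y=8.25, M=28: y* = 5/6·28/8.25 = 2.8283.
At M' = 84: y* = 8.4848. Change: 8.4848 − 2.8283 = 5.6566.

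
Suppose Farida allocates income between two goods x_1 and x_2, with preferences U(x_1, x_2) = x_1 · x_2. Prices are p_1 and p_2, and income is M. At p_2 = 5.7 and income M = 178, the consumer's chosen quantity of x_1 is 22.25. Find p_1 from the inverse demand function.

The MRS is x_2/x_1. Set MRS = p_1/p_2.
So p_2·x_2 = p_1·x_1; combined with the budget, a share 0.5 of income goes to x_1.
Demand: x_1*(p_1,p_2,M) = 0.5·M/p_1 and x_2* = 0.5·M/p_2.
Set x_1* = 22.25 in the demand function and solve for p_1: p_1 = 4.

p_1 = 4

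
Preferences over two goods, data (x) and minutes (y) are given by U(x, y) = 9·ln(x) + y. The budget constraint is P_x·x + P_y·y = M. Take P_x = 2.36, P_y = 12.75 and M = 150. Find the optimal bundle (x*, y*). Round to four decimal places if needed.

At the given prices: x* = 9·12.75/2.36 = 48.6229, and y* = 2.7647.

x* = 48.6229, y* = 2.7647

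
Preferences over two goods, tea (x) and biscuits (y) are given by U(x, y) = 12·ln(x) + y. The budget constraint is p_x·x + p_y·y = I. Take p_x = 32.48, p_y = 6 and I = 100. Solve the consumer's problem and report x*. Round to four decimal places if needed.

x* = 2.2167

MU_x = 12/x, MU_y = 1. Tangency: 12/x = p_x/p_y.
So x*(p_x,p_y) = 12·p_y/p_x, independent of income; and y* = (I − 12·p_y)/p_y.
At the given prices: x* = 12·6/32.48 = 2.2167.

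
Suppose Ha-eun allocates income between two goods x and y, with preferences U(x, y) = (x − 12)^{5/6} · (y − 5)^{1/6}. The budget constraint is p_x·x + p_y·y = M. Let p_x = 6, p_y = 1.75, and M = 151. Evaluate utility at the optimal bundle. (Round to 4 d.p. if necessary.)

V = 9.1623

Discretionary income = 151 − 12·6 − 5·1.75 = 70.25; x* = 12 + 5/6·70.25/6 = 21.7569; y* = 5 + 1/6·70.25/1.75 = 11.6905.
Utility at the optimum: U(21.7569, 11.6905) = 9.1623.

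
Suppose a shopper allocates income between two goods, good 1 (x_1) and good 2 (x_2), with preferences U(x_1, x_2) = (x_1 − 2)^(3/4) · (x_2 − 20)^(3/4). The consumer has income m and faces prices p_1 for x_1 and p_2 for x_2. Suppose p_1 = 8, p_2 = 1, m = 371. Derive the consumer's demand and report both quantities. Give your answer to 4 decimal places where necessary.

x_1* = 22.9375, x_2* = 187.5

MRS = (x_2−20)/(x_1−2). Tangency with p_1/p_2 gives x_2−20 = (p_1/p_2)·(x_1−2).
Substituting into the budget: x_1* = 2 + 0.5·(m − 2·p_1 − 20·p_2)/p_1, and x_2* = 20 + 0.5·(…)/p_2.
Discretionary income = 371 − 2·8 − 20·1 = 335; x_1* = 2 + 0.5·335/8 = 22.9375; x_2* = 20 + 0.5·335/1 = 187.5.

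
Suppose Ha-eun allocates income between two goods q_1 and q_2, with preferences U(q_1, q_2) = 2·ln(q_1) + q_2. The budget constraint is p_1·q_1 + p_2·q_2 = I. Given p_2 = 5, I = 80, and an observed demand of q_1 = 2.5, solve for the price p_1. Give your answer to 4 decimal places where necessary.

Set MRS = p_1/p_2: (2/q_1)/1 = p_1/p_2.
So q_1*(p_1,p_2) = 2·p_2/p_1, independent of income; and q_2* = (I − 2·p_2)/p_2.
Set q_1* = 2.5 in the demand function and solve for p_1: p_1 = 4.

p_1 = 4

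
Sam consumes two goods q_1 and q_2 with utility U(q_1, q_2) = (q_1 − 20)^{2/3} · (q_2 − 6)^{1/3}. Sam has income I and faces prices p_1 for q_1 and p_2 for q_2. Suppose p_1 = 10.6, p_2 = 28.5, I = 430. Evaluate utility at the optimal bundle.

V = 1.6872

MRS = 2·(q_2−6)/(q_1−20). Tangency with p_1/p_2 gives q_2−6 = (1/2)·(p_1/p_2)·(q_1−20).
Substituting into the budget: q_1* = 20 + 2/3·(I − 20·p_1 − 6·p_2)/p_1, and q_2* = 6 + 1/3·(…)/p_2.
Discretionary income = 430 − 20·10.6 − 6·28.5 = 47; q_1* = 20 + 2/3·47/10.6 = 22.956; q_2* = 6 + 1/3·47/28.5 = 6.5497.
Utility at the optimum: U(22.956, 6.5497) = 1.6872.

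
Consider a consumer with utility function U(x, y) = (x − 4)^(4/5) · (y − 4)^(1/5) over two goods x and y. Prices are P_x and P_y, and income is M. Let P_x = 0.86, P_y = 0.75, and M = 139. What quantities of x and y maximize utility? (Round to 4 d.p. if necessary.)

x* = 127.3116, y* = 39.3493

MRS = 4·(y−4)/(x−4). Tangency with P_x/P_y gives y−4 = (1/4)·(P_x/P_y)·(x−4).
After buying the subsistence bundle (4, 4), a share 0.8 of the remaining income goes to x: x* = 4 + 0.8·(M − 4P_x − 4P_y)/P_x.
Discretionary income = 139 − 4·0.86 − 4·0.75 = 132.56; x* = 4 + 0.8·132.56/0.86 = 127.3116; y* = 4 + 0.2·132.56/0.75 = 39.3493.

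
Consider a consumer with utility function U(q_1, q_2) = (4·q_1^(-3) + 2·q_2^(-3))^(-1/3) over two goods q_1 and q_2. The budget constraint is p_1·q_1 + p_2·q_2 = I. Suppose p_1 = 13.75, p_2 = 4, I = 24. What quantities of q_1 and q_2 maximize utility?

q_1* = 1.3093, q_2* = 1.4992

MRS = MU_q_1/MU_q_2 = 2·(q_2/q_1)^(4). Set equal to p_1/p_2.
Hence q_2/q_1 = ((1/2)·p_1/p_2)^(1/(4)), i.e. raised to the 0.25 power.
Substitute q_2 = (q_2/q_1)·q_1 into the budget: q_1* = I/(p_1 + p_2·(q_2/q_1)).
Numerically q_2/q_1 = 1.144994, so q_1* = 24/(13.75 + 4·1.144994) = 1.3093 and q_2* = 1.144994·1.3093 = 1.4992.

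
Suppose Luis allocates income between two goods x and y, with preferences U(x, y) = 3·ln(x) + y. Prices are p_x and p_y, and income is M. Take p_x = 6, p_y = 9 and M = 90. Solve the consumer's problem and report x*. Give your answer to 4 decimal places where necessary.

x* = 4.5

Set MRS = p_x/p_y: (3/x)/1 = p_x/p_y.
So x*(p_x,p_y) = 3·p_y/p_x, independent of income; and y* = (M − 3·p_y)/p_y.
At the given prices: x* = 3·9/6 = 4.5.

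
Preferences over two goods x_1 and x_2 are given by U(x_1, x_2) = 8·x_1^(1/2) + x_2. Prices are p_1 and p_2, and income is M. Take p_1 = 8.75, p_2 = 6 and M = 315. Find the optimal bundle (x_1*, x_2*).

x_1* = 7.5233, x_2* = 41.5286

MU_x_1 = 4/√x_1, MU_x_2 = 1. Tangency: 4/√x_1 = p_1/p_2.
Thus x_1* = (4·p_2/p_1)² — independent of M — with the rest of income spent on x_2.
Plugging in: x_1* = (4·6/8.75)² = 7.5233, x_2* = 41.5286.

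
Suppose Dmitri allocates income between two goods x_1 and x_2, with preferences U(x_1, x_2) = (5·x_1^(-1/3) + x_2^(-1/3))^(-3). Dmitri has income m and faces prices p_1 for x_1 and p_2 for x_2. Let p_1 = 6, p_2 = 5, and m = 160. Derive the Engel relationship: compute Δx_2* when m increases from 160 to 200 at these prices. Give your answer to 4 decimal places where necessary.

Δx_2* = 1.7779

From the CES first-order condition, 5·(x_2/x_1)^(4/3) = p_1/p_2.
Solve for the ratio: x_2/x_1 = [(1/5)·p_1/p_2]^(0.75).
Substitute x_2 = (x_2/x_1)·x_1 into the budget: x_1* = m/(p_1 + p_2·(x_2/x_1)).
Numerically x_2/x_1 = 0.342893, so x_1* = 160/(6 + 5·0.342893) = 20.7403 and x_2* = 0.342893·20.7403 = 7.1117.
At m' = 200: x_2* = 8.8896. Change: 8.8896 − 7.1117 = 1.7779.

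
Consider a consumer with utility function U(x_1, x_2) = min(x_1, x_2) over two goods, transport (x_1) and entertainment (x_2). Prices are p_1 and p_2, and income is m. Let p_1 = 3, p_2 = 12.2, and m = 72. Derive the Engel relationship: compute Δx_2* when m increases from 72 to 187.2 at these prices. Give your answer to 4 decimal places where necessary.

Leontief preferences: the optimum is at the kink where x_1/1 = x_2/1, i.e. x_2 = x_1.
Budget: p_1·x_1 + p_2·x_1 = m, so (p_1 + p_2)·x_1 = m.
Demand: x_1*(p_1,p_2,m) = m/(p_1 + p_2), x_2* = m/(p_1 + p_2).
Here 3 + 12.2 = 15.2, giving x_2* = 4.7368.
At m' = 187.2: x_2* = 12.3158. Change: 12.3158 − 4.7368 = 7.5789.

Δx_2* = 7.5789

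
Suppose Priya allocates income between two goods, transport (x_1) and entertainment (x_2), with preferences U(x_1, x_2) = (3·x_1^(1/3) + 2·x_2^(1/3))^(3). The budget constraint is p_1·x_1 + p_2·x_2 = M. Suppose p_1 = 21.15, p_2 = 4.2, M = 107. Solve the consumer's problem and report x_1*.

MU_x_1 ∝ 3·x_1^(-2/3), MU_x_2 ∝ 2·x_2^(-2/3), so MRS = (3/2)·(x_2/x_1)^(2/3) = p_1/p_2.
Solve for the ratio: x_2/x_1 = [(2/3)·p_1/p_2]^(1.5).
Substitute x_2 = (x_2/x_1)·x_1 into the budget: x_1* = M/(p_1 + p_2·(x_2/x_1)).
Numerically x_2/x_1 = 6.151128, so x_1* = 107/(21.15 + 4.2·6.151128) = 2.2773.

x_1* = 2.2773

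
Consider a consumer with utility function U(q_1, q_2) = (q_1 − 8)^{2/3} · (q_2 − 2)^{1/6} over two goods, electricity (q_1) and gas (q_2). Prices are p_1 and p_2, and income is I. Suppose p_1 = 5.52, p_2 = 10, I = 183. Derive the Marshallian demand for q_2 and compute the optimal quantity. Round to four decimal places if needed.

This is Cobb-Douglas in (q_1−8, q_2−2): tangency gives 2/3·p_2·(q_2−2) = 1/6·p_1·(q_1−8).
After buying the subsistence bundle (8, 2), a share 0.8 of the remaining income goes to q_1: q_1* = 8 + 0.8·(I − 8p_1 − 2p_2)/p_1.
Discretionary income = 183 − 8·5.52 − 2·10 = 118.84; q_2* = 2 + 0.2·118.84/10 = 4.3768.

q_2* = 4.3768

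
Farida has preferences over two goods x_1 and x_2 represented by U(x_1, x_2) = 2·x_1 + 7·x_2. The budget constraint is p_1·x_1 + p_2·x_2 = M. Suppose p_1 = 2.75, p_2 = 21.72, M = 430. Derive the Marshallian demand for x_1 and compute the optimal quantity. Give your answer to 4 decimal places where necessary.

x_1 gives more utility per dollar, so spend all income on x_1: x_1* = M/p_1, x_2* = 0.
Numerically: x_1* = 156.3636, x_2* = 0.

x_1* = 156.3636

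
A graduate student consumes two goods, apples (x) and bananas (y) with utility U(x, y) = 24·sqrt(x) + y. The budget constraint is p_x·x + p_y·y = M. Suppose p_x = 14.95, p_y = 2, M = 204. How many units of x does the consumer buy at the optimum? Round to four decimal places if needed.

x* = 2.5772

MU_x = 12/√x, MU_y = 1. Tangency: 12/√x = p_x/p_y.
Solve: √x = 12·p_y/p_x, so x*(p_x,p_y) = (12·p_y/p_x)², and y* = (M − p_x·x*)/p_y.
Plugging in: x* = (12·2/14.95)² = 2.5772.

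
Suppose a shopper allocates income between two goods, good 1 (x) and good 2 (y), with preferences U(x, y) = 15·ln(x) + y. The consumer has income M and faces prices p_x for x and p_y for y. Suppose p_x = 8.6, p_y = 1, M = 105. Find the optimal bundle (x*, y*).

x* = 1.7442, y* = 90

Set MRS = p_x/p_y: (15/x)/1 = p_x/p_y.
So x*(p_x,p_y) = 15·p_y/p_x, independent of income; and y* = (M − 15·p_y)/p_y.
At the given prices: x* = 15·1/8.6 = 1.7442, and y* = 90.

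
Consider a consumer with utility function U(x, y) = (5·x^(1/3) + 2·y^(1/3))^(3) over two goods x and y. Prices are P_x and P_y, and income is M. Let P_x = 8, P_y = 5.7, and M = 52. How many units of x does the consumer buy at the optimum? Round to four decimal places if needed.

From the CES first-order condition, (5/2)·(y/x)^(2/3) = P_x/P_y.
Solve for the ratio: y/x = [(2/5)·P_x/P_y]^(1.5).
With the ratio pinned down, the budget gives x* = M/(P_x + P_y·(y/x)) and y* = (y/x)·x*.
Numerically y/x = 0.420642, so x* = 52/(8 + 5.7·0.420642) = 5.0011.

x* = 5.0011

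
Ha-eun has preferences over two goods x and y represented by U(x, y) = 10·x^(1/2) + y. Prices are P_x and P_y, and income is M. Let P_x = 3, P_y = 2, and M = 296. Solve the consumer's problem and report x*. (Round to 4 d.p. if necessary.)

Solve: √x = 5·P_y/P_x, so x*(P_x,P_y) = (5·P_y/P_x)², and y* = (M − P_x·x*)/P_y.
Plugging in: x* = (5·2/3)² = 11.1111.

x* = 11.1111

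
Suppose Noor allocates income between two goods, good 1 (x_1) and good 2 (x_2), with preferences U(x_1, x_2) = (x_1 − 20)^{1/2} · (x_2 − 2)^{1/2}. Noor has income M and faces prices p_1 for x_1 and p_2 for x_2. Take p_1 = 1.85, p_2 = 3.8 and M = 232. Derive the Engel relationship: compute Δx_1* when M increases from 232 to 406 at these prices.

MRS = (x_2−2)/(x_1−20). Tangency with p_1/p_2 gives x_2−2 = (p_1/p_2)·(x_1−20).
Substituting into the budget: x_1* = 20 + 0.5·(M − 20·p_1 − 2·p_2)/p_1, and x_2* = 2 + 0.5·(…)/p_2.
Discretionary income = 232 − 20·1.85 − 2·3.8 = 187.4; x_1* = 20 + 0.5·187.4/1.85 = 70.6486.
At M' = 406: x_1* = 117.6757. Change: 117.6757 − 70.6486 = 47.027.

Δx_1* = 47.027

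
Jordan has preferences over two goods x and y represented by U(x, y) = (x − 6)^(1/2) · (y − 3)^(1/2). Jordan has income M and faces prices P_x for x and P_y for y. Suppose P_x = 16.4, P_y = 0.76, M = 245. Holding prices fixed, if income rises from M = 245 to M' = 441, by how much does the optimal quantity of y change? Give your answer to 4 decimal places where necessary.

Δy* = 128.9474

This is Cobb-Douglas in (x−6, y−3): tangency gives 0.5·P_y·(y−3) = 0.5·P_x·(x−6).
After buying the subsistence bundle (6, 3), a share 0.5 of the remaining income goes to x: x* = 6 + 0.5·(M − 6P_x − 3P_y)/P_x.
Discretionary income = 245 − 6·16.4 − 3·0.76 = 144.32; y* = 3 + 0.5·144.32/0.76 = 97.9474.
At M' = 441: y* = 226.8947. Change: 226.8947 − 97.9474 = 128.9474.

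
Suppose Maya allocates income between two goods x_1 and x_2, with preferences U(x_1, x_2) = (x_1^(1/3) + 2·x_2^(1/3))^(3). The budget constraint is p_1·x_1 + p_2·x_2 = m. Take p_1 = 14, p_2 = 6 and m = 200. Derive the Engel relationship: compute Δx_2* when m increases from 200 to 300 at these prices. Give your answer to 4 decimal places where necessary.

Δx_2* = 13.5341

From the CES first-order condition, (1/2)·(x_2/x_1)^(2/3) = p_1/p_2.
Solve for the ratio: x_2/x_1 = [2·p_1/p_2]^(1.5).
With the ratio pinned down, the budget gives x_1* = m/(p_1 + p_2·(x_2/x_1)) and x_2* = (x_2/x_1)·x_1*.
Numerically x_2/x_1 = 10.081152, so x_1* = 200/(14 + 6·10.081152) = 2.685 and x_2* = 10.081152·2.685 = 27.0683.
At m' = 300: x_2* = 40.6024. Change: 40.6024 − 27.0683 = 13.5341.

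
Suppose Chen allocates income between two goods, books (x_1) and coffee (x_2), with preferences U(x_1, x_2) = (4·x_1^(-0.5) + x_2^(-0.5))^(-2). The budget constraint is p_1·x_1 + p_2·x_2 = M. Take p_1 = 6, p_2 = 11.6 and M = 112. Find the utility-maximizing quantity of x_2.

MRS = MU_x_1/MU_x_2 = 4·(x_2/x_1)^(1.5). Set equal to p_1/p_2.
Hence x_2/x_1 = ((1/4)·p_1/p_2)^(1/(1.5)), i.e. raised to the 2/3 power.
Substitute x_2 = (x_2/x_1)·x_1 into the budget: x_1* = M/(p_1 + p_2·(x_2/x_1)).
Numerically x_2/x_1 = 0.255715, so x_1* = 112/(6 + 11.6·0.255715) = 12.4912 and x_2* = 0.255715·12.4912 = 3.1942.

x_2* = 3.1942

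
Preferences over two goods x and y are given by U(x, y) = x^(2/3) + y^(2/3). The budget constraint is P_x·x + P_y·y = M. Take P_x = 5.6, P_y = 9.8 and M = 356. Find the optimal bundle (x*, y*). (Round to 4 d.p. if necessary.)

MRS = MU_x/MU_y = (y/x)^(1/3). Set equal to P_x/P_y.
Hence y/x = (P_x/P_y)^(1/(1/3)), i.e. raised to the 3 power.
With the ratio pinned down, the budget gives x* = M/(P_x + P_y·(y/x)) and y* = (y/x)·x*.
Numerically y/x = 0.186589, so x* = 356/(5.6 + 9.8·0.186589) = 47.9231 and y* = 0.186589·47.9231 = 8.9419.

x* = 47.9231, y* = 8.9419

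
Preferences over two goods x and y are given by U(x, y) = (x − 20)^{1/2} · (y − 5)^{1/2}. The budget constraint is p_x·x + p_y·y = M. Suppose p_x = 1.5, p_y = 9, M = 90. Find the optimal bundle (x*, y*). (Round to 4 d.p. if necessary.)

x* = 25, y* = 5.8333

Let x' = x−20, y' = y−5. MRS = y'/x' = p_x/p_y.
Substituting into the budget: x* = 20 + 0.5·(M − 20·p_x − 5·p_y)/p_x, and y* = 5 + 0.5·(…)/p_y.
Discretionary income = 90 − 20·1.5 − 5·9 = 15; x* = 20 + 0.5·15/1.5 = 25; y* = 5 + 0.5·15/9 = 5.8333.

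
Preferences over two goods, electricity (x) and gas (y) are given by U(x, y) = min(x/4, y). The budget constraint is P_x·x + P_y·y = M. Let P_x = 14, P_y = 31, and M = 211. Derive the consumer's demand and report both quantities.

x* = 9.7011, y* = 2.4253

With perfect complements, no substitution: consume in ratio x:y = 4:1.
Budget: P_x·x + P_y·(1/4)·x = M, so (4·P_x + P_y)·x = 4·M.
Demand: x*(P_x,P_y,M) = 4·M/(4·P_x + P_y), y* = M/(4·P_x + P_y).
Here 4·14 + 31 = 87, giving x* = 9.7011 and y* = 2.4253.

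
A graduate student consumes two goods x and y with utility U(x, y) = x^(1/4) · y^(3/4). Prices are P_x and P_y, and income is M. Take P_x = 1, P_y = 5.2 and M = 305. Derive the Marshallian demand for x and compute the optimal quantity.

MU_x/MU_y = (0.25·y)/(0.75·x); tangency sets this equal to P_x/P_y.
Rearranging, P_y·y = 3·P_x·x. Substituting into the budget gives P_x·x·(1 + 3) = M.
Demand: x*(P_x,P_y,M) = 0.25·M/P_x and y* = 0.75·M/P_y.
At P_x=1, P_y=5.2, M=305: x* = 0.25·305/1 = 76.25.

x* = 76.25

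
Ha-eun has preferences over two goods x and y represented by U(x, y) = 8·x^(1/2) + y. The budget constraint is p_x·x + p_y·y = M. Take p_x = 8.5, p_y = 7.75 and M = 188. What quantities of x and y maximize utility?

Utility is quasi-linear in y; the FOC for x is 4/√x = p_x/p_y.
Solve: √x = 4·p_y/p_x, so x*(p_x,p_y) = (4·p_y/p_x)², and y* = (M − p_x·x*)/p_y.
Plugging in: x* = (4·7.75/8.5)² = 13.301, y* = 9.6698.

x* = 13.301, y* = 9.6698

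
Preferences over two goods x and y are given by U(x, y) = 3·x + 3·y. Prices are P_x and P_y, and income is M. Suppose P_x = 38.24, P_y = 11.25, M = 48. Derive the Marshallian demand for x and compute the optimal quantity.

x* = 0

y gives more utility per dollar, so spend all income on y: y* = M/P_y, x* = 0.
Numerically: x* = 0, y* = 4.2667.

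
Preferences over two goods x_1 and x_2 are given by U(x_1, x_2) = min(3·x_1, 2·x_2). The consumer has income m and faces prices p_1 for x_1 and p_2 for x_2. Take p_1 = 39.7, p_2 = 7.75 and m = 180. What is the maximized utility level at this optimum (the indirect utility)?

V = 10.5212

Leontief preferences: the optimum is at the kink where x_1/2 = x_2/3, i.e. x_2 = (3/2)·x_1.
Budget: p_1·x_1 + p_2·(3/2)·x_1 = m, so (2·p_1 + 3·p_2)·x_1 = 2·m.
Demand: x_1*(p_1,p_2,m) = 2·m/(2·p_1 + 3·p_2), x_2* = 3·m/(2·p_1 + 3·p_2).
Here 2·39.7 + 3·7.75 = 102.65, giving x_1* = 3.5071 and x_2* = 5.2606.
Utility at the optimum: U(3.5071, 5.2606) = 10.5212.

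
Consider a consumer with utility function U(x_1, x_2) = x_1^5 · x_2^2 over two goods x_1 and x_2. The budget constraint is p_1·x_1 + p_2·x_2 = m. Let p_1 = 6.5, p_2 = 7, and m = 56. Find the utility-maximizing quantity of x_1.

MU_x_1/MU_x_2 = (5·x_2)/(2·x_1); tangency sets this equal to p_1/p_2.
Rearranging, p_2·x_2 = (2/5)·p_1·x_1. Substituting into the budget gives p_1·x_1·(1 + (2/5)) = m.
Demand: x_1*(p_1,p_2,m) = 5/7·m/p_1 and x_2* = 2/7·m/p_2.
At p_1=6.5, p_2=7, m=56: x_1* = 5/7·56/6.5 = 6.1538.

x_1* = 6.1538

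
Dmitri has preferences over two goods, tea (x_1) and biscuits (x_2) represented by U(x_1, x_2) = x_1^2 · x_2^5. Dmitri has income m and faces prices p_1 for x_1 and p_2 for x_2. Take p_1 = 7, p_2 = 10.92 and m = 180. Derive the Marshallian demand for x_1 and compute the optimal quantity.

MU_x_1/MU_x_2 = (2·x_2)/(5·x_1); tangency sets this equal to p_1/p_2.
Rearranging, p_2·x_2 = (5/2)·p_1·x_1. Substituting into the budget gives p_1·x_1·(1 + (5/2)) = m.
Demand: x_1*(p_1,p_2,m) = 2/7·m/p_1 and x_2* = 5/7·m/p_2.
At p_1=7, p_2=10.92, m=180: x_1* = 2/7·180/7 = 7.3469.

x_1* = 7.3469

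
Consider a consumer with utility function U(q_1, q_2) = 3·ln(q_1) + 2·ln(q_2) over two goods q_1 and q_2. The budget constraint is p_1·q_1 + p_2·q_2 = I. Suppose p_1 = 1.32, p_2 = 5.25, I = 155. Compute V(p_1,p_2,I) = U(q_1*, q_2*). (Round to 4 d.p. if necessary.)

Demand: q_1*(p_1,p_2,I) = 0.6·I/p_1 and q_2* = 0.4·I/p_2.
At p_1=1.32, p_2=5.25, I=155: q_1* = 0.6·155/1.32 = 70.4545, q_2* = 11.8095.
Utility at the optimum: U(70.4545, 11.8095) = 17.7027.

V = 17.7027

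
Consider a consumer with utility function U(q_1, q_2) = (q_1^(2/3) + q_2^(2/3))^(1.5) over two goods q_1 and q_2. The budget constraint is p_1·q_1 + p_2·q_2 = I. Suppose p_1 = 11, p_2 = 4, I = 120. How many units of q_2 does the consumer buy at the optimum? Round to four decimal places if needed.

With the ratio pinned down, the budget gives q_1* = I/(p_1 + p_2·(q_2/q_1)) and q_2* = (q_2/q_1)·q_1*.
Numerically q_2/q_1 = 20.796875, so q_1* = 120/(11 + 4·20.796875) = 1.2741 and q_2* = 20.796875·1.2741 = 26.4964.

q_2* = 26.4964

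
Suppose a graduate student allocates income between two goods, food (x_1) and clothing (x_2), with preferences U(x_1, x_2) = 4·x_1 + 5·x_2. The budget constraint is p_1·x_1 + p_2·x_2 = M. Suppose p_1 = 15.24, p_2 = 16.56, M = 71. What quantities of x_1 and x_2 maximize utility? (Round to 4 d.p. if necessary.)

x_1* = 0, x_2* = 4.2874

Linear utility — the consumer picks whichever good has higher MU/price: 4/15.24 = 0.2625 vs 5/16.56 = 0.3019.
x_2 gives more utility per dollar, so spend all income on x_2: x_2* = M/p_2, x_1* = 0.
Numerically: x_1* = 0, x_2* = 4.2874.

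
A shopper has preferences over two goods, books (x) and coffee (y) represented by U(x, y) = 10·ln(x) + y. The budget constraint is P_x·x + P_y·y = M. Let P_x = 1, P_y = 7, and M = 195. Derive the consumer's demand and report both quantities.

x* = 70, y* = 17.8571

Set MRS = P_x/P_y: (10/x)/1 = P_x/P_y.
So x*(P_x,P_y) = 10·P_y/P_x, independent of income; and y* = (M − 10·P_y)/P_y.
At the given prices: x* = 10·7/1 = 70, and y* = 17.8571.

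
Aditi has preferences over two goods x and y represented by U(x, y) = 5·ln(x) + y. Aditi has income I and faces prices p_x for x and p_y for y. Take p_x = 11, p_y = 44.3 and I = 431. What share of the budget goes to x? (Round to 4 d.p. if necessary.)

share on x = 0.5139

At the given prices: x* = 5·44.3/11 = 20.1364, and y* = 4.7291.
Expenditure on x: 11·20.1364 = 221.5; share = 0.5139.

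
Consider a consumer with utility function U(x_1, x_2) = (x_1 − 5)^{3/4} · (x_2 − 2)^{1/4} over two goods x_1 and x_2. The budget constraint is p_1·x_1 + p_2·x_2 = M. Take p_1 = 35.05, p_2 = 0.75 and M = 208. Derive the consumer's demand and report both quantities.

This is Cobb-Douglas in (x_1−5, x_2−2): tangency gives 0.75·p_2·(x_2−2) = 0.25·p_1·(x_1−5).
After buying the subsistence bundle (5, 2), a share 0.75 of the remaining income goes to x_1: x_1* = 5 + 0.75·(M − 5p_1 − 2p_2)/p_1.
Discretionary income = 208 − 5·35.05 − 2·0.75 = 31.25; x_1* = 5 + 0.75·31.25/35.05 = 5.6687; x_2* = 2 + 0.25·31.25/0.75 = 12.4167.

x_1* = 5.6687, x_2* = 12.4167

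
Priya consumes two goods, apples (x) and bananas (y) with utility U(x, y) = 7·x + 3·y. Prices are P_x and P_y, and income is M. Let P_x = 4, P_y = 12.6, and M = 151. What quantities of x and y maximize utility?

x gives more utility per dollar, so spend all income on x: x* = M/P_x, y* = 0.
Numerically: x* = 37.75, y* = 0.

x* = 37.75, y* = 0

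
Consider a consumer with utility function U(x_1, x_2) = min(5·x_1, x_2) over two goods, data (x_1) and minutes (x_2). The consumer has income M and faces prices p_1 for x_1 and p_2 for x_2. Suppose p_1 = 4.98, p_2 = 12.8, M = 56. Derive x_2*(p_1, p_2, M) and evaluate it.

x_2* = 4.0591

With perfect complements, no substitution: consume in ratio x_1:x_2 = 1:5.
Budget: p_1·x_1 + p_2·5·x_1 = M, so (p_1 + 5·p_2)·x_1 = M.
Demand: x_1*(p_1,p_2,M) = M/(p_1 + 5·p_2), x_2* = 5·M/(p_1 + 5·p_2).
Here 4.98 + 5·12.8 = 68.98, giving x_2* = 4.0591.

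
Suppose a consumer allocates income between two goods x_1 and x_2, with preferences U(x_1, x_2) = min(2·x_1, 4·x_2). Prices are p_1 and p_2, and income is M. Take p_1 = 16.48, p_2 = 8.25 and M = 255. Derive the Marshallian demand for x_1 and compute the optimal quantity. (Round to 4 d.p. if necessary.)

Demand: x_1*(p_1,p_2,M) = 4·M/(4·p_1 + 2·p_2), x_2* = 2·M/(4·p_1 + 2·p_2).
Here 4·16.48 + 2·8.25 = 82.42, giving x_1* = 12.3756.

x_1* = 12.3756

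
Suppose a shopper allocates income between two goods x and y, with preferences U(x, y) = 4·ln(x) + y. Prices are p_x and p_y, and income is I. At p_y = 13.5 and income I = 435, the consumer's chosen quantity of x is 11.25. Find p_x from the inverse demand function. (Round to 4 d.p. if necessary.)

p_x = 4.8

MU_x = 4/x, MU_y = 1. Tangency: 4/x = p_x/p_y.
So x*(p_x,p_y) = 4·p_y/p_x, independent of income; and y* = (I − 4·p_y)/p_y.
Set x* = 11.25 in the demand function and solve for p_x: p_x = 4.8.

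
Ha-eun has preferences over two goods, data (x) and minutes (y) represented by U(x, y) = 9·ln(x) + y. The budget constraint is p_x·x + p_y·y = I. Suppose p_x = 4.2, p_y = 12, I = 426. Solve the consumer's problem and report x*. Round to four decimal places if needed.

Set MRS = p_x/p_y: (9/x)/1 = p_x/p_y.
So x*(p_x,p_y) = 9·p_y/p_x, independent of income; and y* = (I − 9·p_y)/p_y.
At the given prices: x* = 9·12/4.2 = 25.7143.

x* = 25.7143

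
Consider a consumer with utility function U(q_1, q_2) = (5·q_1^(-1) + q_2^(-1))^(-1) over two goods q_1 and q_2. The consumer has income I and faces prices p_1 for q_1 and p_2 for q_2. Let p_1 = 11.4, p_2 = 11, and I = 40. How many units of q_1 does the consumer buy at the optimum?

q_1* = 2.4378

MU_q_1 ∝ 5·q_1^(-2), MU_q_2 ∝ q_2^(-2), so MRS = 5·(q_2/q_1)^(2) = p_1/p_2.
Solve for the ratio: q_2/q_1 = [(1/5)·p_1/p_2]^(0.5).
With the ratio pinned down, the budget gives q_1* = I/(p_1 + p_2·(q_2/q_1)) and q_2* = (q_2/q_1)·q_1*.
Numerically q_2/q_1 = 0.455272, so q_1* = 40/(11.4 + 11·0.455272) = 2.4378.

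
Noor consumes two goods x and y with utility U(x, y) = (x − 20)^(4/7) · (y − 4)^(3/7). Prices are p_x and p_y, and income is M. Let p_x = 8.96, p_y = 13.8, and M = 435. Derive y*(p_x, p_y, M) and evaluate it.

This is Cobb-Douglas in (x−20, y−4): tangency gives 4/7·p_y·(y−4) = 3/7·p_x·(x−20).
Substituting into the budget: x* = 20 + 4/7·(M − 20·p_x − 4·p_y)/p_x, and y* = 4 + 3/7·(…)/p_y.
Discretionary income = 435 − 20·8.96 − 4·13.8 = 200.6; y* = 4 + 3/7·200.6/13.8 = 10.2298.

y* = 10.2298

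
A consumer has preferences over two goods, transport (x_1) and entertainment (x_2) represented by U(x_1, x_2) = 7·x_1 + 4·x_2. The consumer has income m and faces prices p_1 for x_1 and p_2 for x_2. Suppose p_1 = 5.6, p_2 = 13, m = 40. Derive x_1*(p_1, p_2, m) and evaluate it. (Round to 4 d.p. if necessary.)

Perfect substitutes: compare marginal utility per dollar. 7/p_1 vs 4/p_2 → 1.25 vs 0.3077.
x_1 gives more utility per dollar, so spend all income on x_1: x_1* = m/p_1, x_2* = 0.
Numerically: x_1* = 7.1429, x_2* = 0.

x_1* = 7.1429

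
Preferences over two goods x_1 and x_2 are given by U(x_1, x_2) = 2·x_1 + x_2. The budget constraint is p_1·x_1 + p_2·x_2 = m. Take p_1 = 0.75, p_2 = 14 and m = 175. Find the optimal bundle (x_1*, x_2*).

Linear utility — the consumer picks whichever good has higher MU/price: 2/0.75 = 2.6667 vs 1/14 = 0.0714.
x_1 gives more utility per dollar, so spend all income on x_1: x_1* = m/p_1, x_2* = 0.
Numerically: x_1* = 233.3333, x_2* = 0.

x_1* = 233.3333, x_2* = 0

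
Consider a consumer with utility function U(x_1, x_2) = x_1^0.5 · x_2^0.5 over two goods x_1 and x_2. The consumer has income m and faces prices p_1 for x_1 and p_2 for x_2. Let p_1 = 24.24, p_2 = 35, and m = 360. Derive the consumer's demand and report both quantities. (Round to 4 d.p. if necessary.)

The MRS is x_2/x_1. Set MRS = p_1/p_2.
So 0.5·p_2·x_2 = 0.5·p_1·x_1; combined with the budget, a share 0.5 of income goes to x_1.
Demand: x_1*(p_1,p_2,m) = 0.5·m/p_1 and x_2* = 0.5·m/p_2.
At p_1=24.24, p_2=35, m=360: x_1* = 0.5·360/24.24 = 7.4257, x_2* = 5.1429.

x_1* = 7.4257, x_2* = 5.1429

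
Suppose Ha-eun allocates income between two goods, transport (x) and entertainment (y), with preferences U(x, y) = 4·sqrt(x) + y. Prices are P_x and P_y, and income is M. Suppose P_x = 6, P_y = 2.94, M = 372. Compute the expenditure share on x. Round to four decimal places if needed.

Set MRS = P_x/P_y: 2·x^(−1/2) = P_x/P_y.
Solve: √x = 2·P_y/P_x, so x*(P_x,P_y) = (2·P_y/P_x)², and y* = (M − P_x·x*)/P_y.
Plugging in: x* = (2·2.94/6)² = 0.9604, y* = 124.5706.
Expenditure on x: 6·0.9604 = 5.7624; share = 0.0155.

share on x = 0.0155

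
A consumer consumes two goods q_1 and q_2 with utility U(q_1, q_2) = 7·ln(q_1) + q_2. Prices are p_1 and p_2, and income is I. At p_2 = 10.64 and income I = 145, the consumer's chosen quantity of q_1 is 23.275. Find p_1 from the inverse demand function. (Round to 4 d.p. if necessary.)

p_1 = 3.2

Set MRS = p_1/p_2: (7/q_1)/1 = p_1/p_2.
So q_1*(p_1,p_2) = 7·p_2/p_1, independent of income; and q_2* = (I − 7·p_2)/p_2.
Set q_1* = 23.275 in the demand function and solve for p_1: p_1 = 3.2.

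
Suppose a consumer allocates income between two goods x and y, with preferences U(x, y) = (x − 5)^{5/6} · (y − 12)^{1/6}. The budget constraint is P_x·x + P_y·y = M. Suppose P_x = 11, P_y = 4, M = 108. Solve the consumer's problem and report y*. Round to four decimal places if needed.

This is Cobb-Douglas in (x−5, y−12): tangency gives 5/6·P_y·(y−12) = 1/6·P_x·(x−5).
Substituting into the budget: x* = 5 + 5/6·(M − 5·P_x − 12·P_y)/P_x, and y* = 12 + 1/6·(…)/P_y.
Discretionary income = 108 − 5·11 − 12·4 = 5; y* = 12 + 1/6·5/4 = 12.2083.

y* = 12.2083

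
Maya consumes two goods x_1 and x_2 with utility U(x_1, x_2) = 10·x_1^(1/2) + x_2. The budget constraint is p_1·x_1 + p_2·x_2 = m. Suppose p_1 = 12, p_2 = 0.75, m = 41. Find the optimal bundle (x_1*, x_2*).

x_1* = 0.0977, x_2* = 53.1042

Plugging in: x_1* = (5·0.75/12)² = 0.0977, x_2* = 53.1042.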